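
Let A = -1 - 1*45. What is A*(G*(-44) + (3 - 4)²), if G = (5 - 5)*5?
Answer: -46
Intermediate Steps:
A = -46 (A = -1 - 45 = -46)
G = 0 (G = 0*5 = 0)
A*(G*(-44) + (3 - 4)²) = -46*(0*(-44) + (3 - 4)²) = -46*(0 + (-1)²) = -46*(0 + 1) = -46*1 = -46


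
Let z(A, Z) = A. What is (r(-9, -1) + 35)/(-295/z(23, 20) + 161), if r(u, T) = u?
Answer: 299/1704 ≈ 0.17547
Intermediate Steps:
(r(-9, -1) + 35)/(-295/z(23, 20) + 161) = (-9 + 35)/(-295/23 + 161) = 26/(-295*1/23 + 161) = 26/(-295/23 + 161) = 26/(3408/23) = 26*(23/3408) = 299/1704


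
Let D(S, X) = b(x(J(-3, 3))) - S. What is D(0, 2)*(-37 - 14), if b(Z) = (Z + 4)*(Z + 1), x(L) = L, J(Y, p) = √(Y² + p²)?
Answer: -1122 - 765*√2 ≈ -2203.9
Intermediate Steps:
b(Z) = (1 + Z)*(4 + Z) (b(Z) = (4 + Z)*(1 + Z) = (1 + Z)*(4 + Z))
D(S, X) = 22 - S + 15*√2 (D(S, X) = (4 + (√((-3)² + 3²))² + 5*√((-3)² + 3²)) - S = (4 + (√(9 + 9))² + 5*√(9 + 9)) - S = (4 + (√18)² + 5*√18) - S = (4 + (3*√2)² + 5*(3*√2)) - S = (4 + 18 + 15*√2) - S = (22 + 15*√2) - S = 22 - S + 15*√2)
D(0, 2)*(-37 - 14) = (22 - 1*0 + 15*√2)*(-37 - 14) = (22 + 0 + 15*√2)*(-51) = (22 + 15*√2)*(-51) = -1122 - 765*√2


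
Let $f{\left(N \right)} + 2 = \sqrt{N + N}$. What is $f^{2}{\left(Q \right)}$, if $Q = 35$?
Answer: $\left(2 - \sqrt{70}\right)^{2} \approx 40.534$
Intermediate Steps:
$f{\left(N \right)} = -2 + \sqrt{2} \sqrt{N}$ ($f{\left(N \right)} = -2 + \sqrt{N + N} = -2 + \sqrt{2 N} = -2 + \sqrt{2} \sqrt{N}$)
$f^{2}{\left(Q \right)} = \left(-2 + \sqrt{2} \sqrt{35}\right)^{2} = \left(-2 + \sqrt{70}\right)^{2}$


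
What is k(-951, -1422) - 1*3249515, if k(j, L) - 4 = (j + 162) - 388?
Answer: -3250688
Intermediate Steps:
k(j, L) = -222 + j (k(j, L) = 4 + ((j + 162) - 388) = 4 + ((162 + j) - 388) = 4 + (-226 + j) = -222 + j)
k(-951, -1422) - 1*3249515 = (-222 - 951) - 1*3249515 = -1173 - 3249515 = -3250688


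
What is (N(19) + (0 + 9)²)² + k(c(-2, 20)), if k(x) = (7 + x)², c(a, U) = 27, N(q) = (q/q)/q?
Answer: 2788916/361 ≈ 7725.5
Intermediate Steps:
N(q) = 1/q
(N(19) + (0 + 9)²)² + k(c(-2, 20)) = (1/19 + (0 + 9)²)² + (7 + 27)² = (1/19 + 9²)² + 34² = (1/19 + 81)² + 1156 = (1540/19)² + 1156 = 2371600/361 + 1156 = 2788916/361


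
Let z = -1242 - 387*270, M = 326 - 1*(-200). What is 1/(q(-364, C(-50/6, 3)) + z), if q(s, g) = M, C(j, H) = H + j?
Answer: -1/105206 ≈ -9.5052e-6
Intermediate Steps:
M = 526 (M = 326 + 200 = 526)
q(s, g) = 526
z = -105732 (z = -1242 - 104490 = -105732)
1/(q(-364, C(-50/6, 3)) + z) = 1/(526 - 105732) = 1/(-105206) = -1/105206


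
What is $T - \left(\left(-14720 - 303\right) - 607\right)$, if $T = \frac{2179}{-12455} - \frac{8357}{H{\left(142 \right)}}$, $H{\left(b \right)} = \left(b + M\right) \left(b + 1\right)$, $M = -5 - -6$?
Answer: $\frac{3980691926044}{254692295} \approx 15629.0$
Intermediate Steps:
$M = 1$ ($M = -5 + 6 = 1$)
$H{\left(b \right)} = \left(1 + b\right)^{2}$ ($H{\left(b \right)} = \left(b + 1\right) \left(b + 1\right) = \left(1 + b\right) \left(1 + b\right) = \left(1 + b\right)^{2}$)
$T = - \frac{148644806}{254692295}$ ($T = \frac{2179}{-12455} - \frac{8357}{1 + 142^{2} + 2 \cdot 142} = 2179 \left(- \frac{1}{12455}\right) - \frac{8357}{1 + 20164 + 284} = - \frac{2179}{12455} - \frac{8357}{20449} = - \frac{148644806}{254692295} \approx -0.58362$)
$T - \left(\left(-14720 - 303\right) - 607\right) = - \frac{148644806}{254692295} - \left(\left(-14720 - 303\right) - 607\right) = - \frac{148644806}{254692295} - \left(-15023 - 607\right) = - \frac{148644806}{254692295} - -15630 = - \frac{148644806}{254692295} + 15630 = \frac{3980691926044}{254692295}$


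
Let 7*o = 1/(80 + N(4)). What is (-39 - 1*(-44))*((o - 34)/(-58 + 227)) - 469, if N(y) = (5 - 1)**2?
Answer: -53377627/113568 ≈ -470.01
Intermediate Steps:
N(y) = 16 (N(y) = 4**2 = 16)
o = 1/672 (o = 1/(7*(80 + 16)) = (1/7)/96 = (1/7)*(1/96) = 1/672 ≈ 0.0014881)
(-39 - 1*(-44))*((o - 34)/(-58 + 227)) - 469 = (-39 - 1*(-44))*((1/672 - 34)/(-58 + 227)) - 469 = (-39 + 44)*(-22847/672/169) - 469 = 5*(-22847/672*1/169) - 469 = 5*(-22847/113568) - 469 = -114235/113568 - 469 = -53377627/113568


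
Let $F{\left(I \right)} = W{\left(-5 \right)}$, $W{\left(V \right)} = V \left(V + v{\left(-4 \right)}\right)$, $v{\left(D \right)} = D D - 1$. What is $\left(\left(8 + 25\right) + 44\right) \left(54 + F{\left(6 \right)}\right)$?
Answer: $308$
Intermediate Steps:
$v{\left(D \right)} = -1 + D^{2}$ ($v{\left(D \right)} = D^{2} - 1 = -1 + D^{2}$)
$W{\left(V \right)} = V \left(15 + V\right)$ ($W{\left(V \right)} = V \left(V - \left(1 - \left(-4\right)^{2}\right)\right) = V \left(V + \left(-1 + 16\right)\right) = V \left(V + 15\right) = V \left(15 + V\right)$)
$F{\left(I \right)} = -50$ ($F{\left(I \right)} = - 5 \left(15 - 5\right) = \left(-5\right) 10 = -50$)
$\left(\left(8 + 25\right) + 44\right) \left(54 + F{\left(6 \right)}\right) = \left(\left(8 + 25\right) + 44\right) \left(54 - 50\right) = \left(33 + 44\right) 4 = 77 \cdot 4 = 308$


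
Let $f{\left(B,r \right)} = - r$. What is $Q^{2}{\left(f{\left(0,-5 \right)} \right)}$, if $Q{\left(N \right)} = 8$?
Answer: $64$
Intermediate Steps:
$Q^{2}{\left(f{\left(0,-5 \right)} \right)} = 8^{2} = 64$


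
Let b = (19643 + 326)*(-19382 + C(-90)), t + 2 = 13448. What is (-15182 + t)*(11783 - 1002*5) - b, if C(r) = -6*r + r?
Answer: 366295180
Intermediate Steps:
t = 13446 (t = -2 + 13448 = 13446)
C(r) = -5*r
b = -378053108 (b = (19643 + 326)*(-19382 - 5*(-90)) = 19969*(-19382 + 450) = 19969*(-18932) = -378053108)
(-15182 + t)*(11783 - 1002*5) - b = (-15182 + 13446)*(11783 - 1002*5) - 1*(-378053108) = -1736*(11783 - 5010) + 378053108 = -1736*6773 + 378053108 = -11757928 + 378053108 = 366295180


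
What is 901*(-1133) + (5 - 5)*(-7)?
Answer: -1020833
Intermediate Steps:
901*(-1133) + (5 - 5)*(-7) = -1020833 + 0*(-7) = -1020833 + 0 = -1020833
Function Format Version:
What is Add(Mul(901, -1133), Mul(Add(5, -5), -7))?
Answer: -1020833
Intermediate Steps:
Add(Mul(901, -1133), Mul(Add(5, -5), -7)) = Add(-1020833, Mul(0, -7)) = Add(-1020833, 0) = -1020833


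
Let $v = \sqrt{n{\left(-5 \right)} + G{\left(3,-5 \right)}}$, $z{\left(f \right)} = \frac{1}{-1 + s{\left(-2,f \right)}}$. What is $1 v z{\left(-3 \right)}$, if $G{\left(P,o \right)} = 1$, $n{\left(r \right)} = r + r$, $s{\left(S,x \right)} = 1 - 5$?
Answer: $- \frac{3 i}{5} \approx - 0.6 i$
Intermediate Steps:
$s{\left(S,x \right)} = -4$ ($s{\left(S,x \right)} = 1 - 5 = -4$)
$n{\left(r \right)} = 2 r$
$z{\left(f \right)} = - \frac{1}{5}$ ($z{\left(f \right)} = \frac{1}{-1 - 4} = \frac{1}{-5} = - \frac{1}{5}$)
$v = 3 i$ ($v = \sqrt{2 \left(-5\right) + 1} = \sqrt{-10 + 1} = \sqrt{-9} = 3 i \approx 3.0 i$)
$1 v z{\left(-3 \right)} = 1 \cdot 3 i \left(- \frac{1}{5}\right) = 3 i \left(- \frac{1}{5}\right) = - \frac{3 i}{5}$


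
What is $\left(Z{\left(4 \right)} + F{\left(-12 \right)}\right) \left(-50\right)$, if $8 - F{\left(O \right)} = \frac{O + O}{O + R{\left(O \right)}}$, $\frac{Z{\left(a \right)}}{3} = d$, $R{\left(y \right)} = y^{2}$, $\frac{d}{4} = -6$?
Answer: $\frac{35100}{11} \approx 3190.9$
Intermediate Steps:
$d = -24$ ($d = 4 \left(-6\right) = -24$)
$Z{\left(a \right)} = -72$ ($Z{\left(a \right)} = 3 \left(-24\right) = -72$)
$F{\left(O \right)} = 8 - \frac{2 O}{O + O^{2}}$ ($F{\left(O \right)} = 8 - \frac{O + O}{O + O^{2}} = 8 - \frac{2 O}{O + O^{2}}$)
$\left(Z{\left(4 \right)} + F{\left(-12 \right)}\right) \left(-50\right) = \left(-72 + \frac{2 \left(3 + 4 \left(-12\right)\right)}{1 - 12}\right) \left(-50\right) = \left(-72 + \frac{2 \left(3 - 48\right)}{-11}\right) \left(-50\right) = \left(-72 + 2 \left(- \frac{1}{11}\right) \left(-45\right)\right) \left(-50\right) = \left(-72 + \frac{90}{11}\right) \left(-50\right) = \left(- \frac{702}{11}\right) \left(-50\right) = \frac{35100}{11}$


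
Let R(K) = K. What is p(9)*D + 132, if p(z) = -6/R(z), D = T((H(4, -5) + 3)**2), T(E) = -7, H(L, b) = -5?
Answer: 410/3 ≈ 136.67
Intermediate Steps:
D = -7
p(z) = -6/z
p(9)*D + 132 = -6/9*(-7) + 132 = -6*1/9*(-7) + 132 = -2/3*(-7) + 132 = 14/3 + 132 = 410/3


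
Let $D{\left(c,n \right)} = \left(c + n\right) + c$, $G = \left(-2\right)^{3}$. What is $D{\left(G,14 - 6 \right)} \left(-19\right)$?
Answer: $152$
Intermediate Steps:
$G = -8$
$D{\left(c,n \right)} = n + 2 c$
$D{\left(G,14 - 6 \right)} \left(-19\right) = \left(\left(14 - 6\right) + 2 \left(-8\right)\right) \left(-19\right) = \left(\left(14 - 6\right) - 16\right) \left(-19\right) = \left(8 - 16\right) \left(-19\right) = \left(-8\right) \left(-19\right) = 152$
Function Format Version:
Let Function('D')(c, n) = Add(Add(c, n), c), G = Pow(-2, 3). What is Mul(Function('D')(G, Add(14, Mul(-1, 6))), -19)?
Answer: 152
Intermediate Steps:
G = -8
Function('D')(c, n) = Add(n, Mul(2, c))
Mul(Function('D')(G, Add(14, Mul(-1, 6))), -19) = Mul(Add(Add(14, Mul(-1, 6)), Mul(2, -8)), -19) = Mul(Add(Add(14, -6), -16), -19) = Mul(Add(8, -16), -19) = Mul(-8, -19) = 152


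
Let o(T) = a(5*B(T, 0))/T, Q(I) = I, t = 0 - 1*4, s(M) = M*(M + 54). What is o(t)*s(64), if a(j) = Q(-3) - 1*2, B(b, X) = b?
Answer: 9440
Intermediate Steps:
s(M) = M*(54 + M)
t = -4 (t = 0 - 4 = -4)
a(j) = -5 (a(j) = -3 - 1*2 = -3 - 2 = -5)
o(T) = -5/T
o(t)*s(64) = (-5/(-4))*(64*(54 + 64)) = (-5*(-1/4))*(64*118) = (5/4)*7552 = 9440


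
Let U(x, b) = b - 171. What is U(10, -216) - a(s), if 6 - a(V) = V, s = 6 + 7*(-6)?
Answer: -429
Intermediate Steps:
U(x, b) = -171 + b
s = -36 (s = 6 - 42 = -36)
a(V) = 6 - V
U(10, -216) - a(s) = (-171 - 216) - (6 - 1*(-36)) = -387 - (6 + 36) = -387 - 1*42 = -387 - 42 = -429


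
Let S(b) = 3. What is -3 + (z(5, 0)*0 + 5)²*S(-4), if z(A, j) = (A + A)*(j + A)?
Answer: 72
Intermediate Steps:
z(A, j) = 2*A*(A + j) (z(A, j) = (2*A)*(A + j) = 2*A*(A + j))
-3 + (z(5, 0)*0 + 5)²*S(-4) = -3 + ((2*5*(5 + 0))*0 + 5)²*3 = -3 + ((2*5*5)*0 + 5)²*3 = -3 + (50*0 + 5)²*3 = -3 + (0 + 5)²*3 = -3 + 5²*3 = -3 + 25*3 = -3 + 75 = 72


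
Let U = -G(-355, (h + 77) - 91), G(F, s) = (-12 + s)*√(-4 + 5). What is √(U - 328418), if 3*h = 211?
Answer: I*√2956161/3 ≈ 573.12*I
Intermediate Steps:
h = 211/3 (h = (⅓)*211 = 211/3 ≈ 70.333)
G(F, s) = -12 + s (G(F, s) = (-12 + s)*√1 = (-12 + s)*1 = -12 + s)
U = -133/3 (U = -(-12 + ((211/3 + 77) - 91)) = -(-12 + (442/3 - 91)) = -(-12 + 169/3) = -1*133/3 = -133/3 ≈ -44.333)
√(U - 328418) = √(-133/3 - 328418) = √(-985387/3) = I*√2956161/3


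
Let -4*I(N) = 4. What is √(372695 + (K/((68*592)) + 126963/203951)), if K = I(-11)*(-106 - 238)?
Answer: √98135751699445633937742/513140716 ≈ 610.49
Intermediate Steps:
I(N) = -1 (I(N) = -¼*4 = -1)
K = 344 (K = -(-106 - 238) = -1*(-344) = 344)
√(372695 + (K/((68*592)) + 126963/203951)) = √(372695 + (344/((68*592)) + 126963/203951)) = √(372695 + (344/40256 + 126963*(1/203951))) = √(372695 + (344*(1/40256) + 126963/203951)) = √(372695 + (43/5032 + 126963/203951)) = √(372695 + 647647709/1026281432) = √(382490605946949/1026281432) = √98135751699445633937742/513140716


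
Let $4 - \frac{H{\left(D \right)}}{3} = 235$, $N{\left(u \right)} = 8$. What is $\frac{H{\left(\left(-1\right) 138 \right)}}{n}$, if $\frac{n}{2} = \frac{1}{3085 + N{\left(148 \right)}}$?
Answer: $- \frac{2143449}{2} \approx -1.0717 \cdot 10^{6}$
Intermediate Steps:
$H{\left(D \right)} = -693$ ($H{\left(D \right)} = 12 - 705 = -693$)
$n = \frac{2}{3093}$ ($n = \frac{2}{3085 + 8} = \frac{2}{3093} \approx 0.00064662$)
$\frac{H{\left(\left(-1\right) 138 \right)}}{n} = - \frac{693}{\frac{2}{3093}} = \left(-693\right) \frac{3093}{2} = - \frac{2143449}{2}$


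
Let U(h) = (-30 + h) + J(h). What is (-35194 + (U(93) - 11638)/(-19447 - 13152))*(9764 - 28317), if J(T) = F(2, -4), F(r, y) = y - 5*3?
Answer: 21285441535436/32599 ≈ 6.5295e+8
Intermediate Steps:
F(r, y) = -15 + y (F(r, y) = y - 15 = -15 + y)
J(T) = -19 (J(T) = -15 - 4 = -19)
U(h) = -49 + h (U(h) = (-30 + h) - 19 = -49 + h)
(-35194 + (U(93) - 11638)/(-19447 - 13152))*(9764 - 28317) = (-35194 + ((-49 + 93) - 11638)/(-19447 - 13152))*(9764 - 28317) = (-35194 + (44 - 11638)/(-32599))*(-18553) = (-35194 - 11594*(-1/32599))*(-18553) = (-35194 + 11594/32599)*(-18553) = -1147277612/32599*(-18553) = 21285441535436/32599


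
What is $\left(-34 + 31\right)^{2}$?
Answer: $9$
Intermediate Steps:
$\left(-34 + 31\right)^{2} = \left(-3\right)^{2} = 9$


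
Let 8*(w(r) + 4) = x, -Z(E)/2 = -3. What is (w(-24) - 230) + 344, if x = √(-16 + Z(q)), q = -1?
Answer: 110 + I*√10/8 ≈ 110.0 + 0.39528*I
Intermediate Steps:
Z(E) = 6 (Z(E) = -2*(-3) = 6)
x = I*√10 (x = √(-16 + 6) = √(-10) = I*√10 ≈ 3.1623*I)
w(r) = -4 + I*√10/8 (w(r) = -4 + (I*√10)/8 = -4 + I*√10/8)
(w(-24) - 230) + 344 = ((-4 + I*√10/8) - 230) + 344 = (-234 + I*√10/8) + 344 = 110 + I*√10/8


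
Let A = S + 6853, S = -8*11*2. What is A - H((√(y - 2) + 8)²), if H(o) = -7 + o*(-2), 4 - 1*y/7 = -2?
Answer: 6892 + 64*√10 ≈ 7094.4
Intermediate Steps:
y = 42 (y = 28 - 7*(-2) = 28 + 14 = 42)
S = -176 (S = -88*2 = -176)
H(o) = -7 - 2*o
A = 6677 (A = -176 + 6853 = 6677)
A - H((√(y - 2) + 8)²) = 6677 - (-7 - 2*(√(42 - 2) + 8)²) = 6677 - (-7 - 2*(√40 + 8)²) = 6677 - (-7 - 2*(2*√10 + 8)²) = 6677 - (-7 - 2*(8 + 2*√10)²) = 6677 + (7 + 2*(8 + 2*√10)²) = 6684 + 2*(8 + 2*√10)²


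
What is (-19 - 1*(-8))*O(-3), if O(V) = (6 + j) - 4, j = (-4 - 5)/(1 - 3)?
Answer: -143/2 ≈ -71.500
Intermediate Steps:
j = 9/2 (j = -9/(-2) = -9*(-½) = 9/2 ≈ 4.5000)
O(V) = 13/2 (O(V) = (6 + 9/2) - 4 = 21/2 - 4 = 13/2)
(-19 - 1*(-8))*O(-3) = (-19 - 1*(-8))*(13/2) = (-19 + 8)*(13/2) = -11*13/2 = -143/2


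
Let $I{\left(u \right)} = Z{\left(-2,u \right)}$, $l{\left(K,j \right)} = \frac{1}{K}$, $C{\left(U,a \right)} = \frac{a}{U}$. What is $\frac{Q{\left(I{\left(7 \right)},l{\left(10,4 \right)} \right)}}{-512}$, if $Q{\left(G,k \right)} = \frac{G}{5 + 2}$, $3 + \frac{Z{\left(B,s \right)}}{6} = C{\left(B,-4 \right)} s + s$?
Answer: $- \frac{27}{896} \approx -0.030134$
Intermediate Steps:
$Z{\left(B,s \right)} = -18 + 6 s - \frac{24 s}{B}$ ($Z{\left(B,s \right)} = -18 + 6 \left(- \frac{4}{B} s + s\right) = -18 + 6 \left(- \frac{4 s}{B} + s\right) = -18 + 6 \left(s - \frac{4 s}{B}\right) = -18 + \left(6 s - \frac{24 s}{B}\right) = -18 + 6 s - \frac{24 s}{B}$)
$I{\left(u \right)} = -18 + 18 u$ ($I{\left(u \right)} = -18 + 6 u - \frac{24 u}{-2} = -18 + 6 u - 24 u \left(- \frac{1}{2}\right) = -18 + 6 u + 12 u = -18 + 18 u$)
$Q{\left(G,k \right)} = \frac{G}{7}$
$\frac{Q{\left(I{\left(7 \right)},l{\left(10,4 \right)} \right)}}{-512} = \frac{\frac{1}{7} \left(-18 + 18 \cdot 7\right)}{-512} = \frac{-18 + 126}{7} \left(- \frac{1}{512}\right) = \frac{1}{7} \cdot 108 \left(- \frac{1}{512}\right) = \frac{108}{7} \left(- \frac{1}{512}\right) = - \frac{27}{896}$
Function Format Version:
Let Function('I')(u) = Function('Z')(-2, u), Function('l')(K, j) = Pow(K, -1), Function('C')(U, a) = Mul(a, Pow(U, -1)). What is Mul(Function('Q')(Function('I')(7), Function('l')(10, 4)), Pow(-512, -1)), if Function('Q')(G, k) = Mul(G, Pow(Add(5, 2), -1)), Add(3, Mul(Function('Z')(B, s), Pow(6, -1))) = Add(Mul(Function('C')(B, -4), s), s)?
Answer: Rational(-27, 896) ≈ -0.030134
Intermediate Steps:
Function('Z')(B, s) = Add(-18, Mul(6, s), Mul(-24, s, Pow(B, -1))) (Function('Z')(B, s) = Add(-18, Mul(6, Add(Mul(Mul(-4, Pow(B, -1)), s), s))) = Add(-18, Mul(6, Add(Mul(-4, s, Pow(B, -1)), s))) = Add(-18, Mul(6, Add(s, Mul(-4, s, Pow(B, -1))))) = Add(-18, Add(Mul(6, s), Mul(-24, s, Pow(B, -1)))) = Add(-18, Mul(6, s), Mul(-24, s, Pow(B, -1))))
Function('I')(u) = Add(-18, Mul(18, u)) (Function('I')(u) = Add(-18, Mul(6, u), Mul(-24, u, Pow(-2, -1))) = Add(-18, Mul(6, u), Mul(-24, u, Rational(-1, 2))) = Add(-18, Mul(6, u), Mul(12, u)) = Add(-18, Mul(18, u)))
Function('Q')(G, k) = Mul(Rational(1, 7), G) (Function('Q')(G, k) = Mul(G, Pow(7, -1)) = Mul(G, Rational(1, 7)) = Mul(Rational(1, 7), G))
Mul(Function('Q')(Function('I')(7), Function('l')(10, 4)), Pow(-512, -1)) = Mul(Mul(Rational(1, 7), Add(-18, Mul(18, 7))), Pow(-512, -1)) = Mul(Mul(Rational(1, 7), Add(-18, 126)), Rational(-1, 512)) = Mul(Mul(Rational(1, 7), 108), Rational(-1, 512)) = Mul(Rational(108, 7), Rational(-1, 512)) = Rational(-27, 896)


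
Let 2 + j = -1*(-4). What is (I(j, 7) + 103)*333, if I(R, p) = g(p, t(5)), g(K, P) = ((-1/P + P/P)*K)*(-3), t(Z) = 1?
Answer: 34299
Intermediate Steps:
j = 2 (j = -2 - 1*(-4) = -2 + 4 = 2)
g(K, P) = -3*K*(1 - 1/P) (g(K, P) = ((-1/P + 1)*K)*(-3) = ((1 - 1/P)*K)*(-3) = (K*(1 - 1/P))*(-3) = -3*K*(1 - 1/P))
I(R, p) = 0 (I(R, p) = 3*p*(1 - 1*1)/1 = 3*p*1*(1 - 1) = 3*p*1*0 = 0)
(I(j, 7) + 103)*333 = (0 + 103)*333 = 103*333 = 34299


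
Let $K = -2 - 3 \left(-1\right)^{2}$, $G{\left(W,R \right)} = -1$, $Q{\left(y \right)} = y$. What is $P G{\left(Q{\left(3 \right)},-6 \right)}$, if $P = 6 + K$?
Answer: $-1$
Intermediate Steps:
$K = -5$ ($K = -2 - 3 = -5$)
$P = 1$ ($P = 6 - 5 = 1$)
$P G{\left(Q{\left(3 \right)},-6 \right)} = 1 \left(-1\right) = -1$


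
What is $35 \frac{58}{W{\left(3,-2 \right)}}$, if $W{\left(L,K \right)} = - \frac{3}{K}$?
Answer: $\frac{4060}{3} \approx 1353.3$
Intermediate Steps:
$35 \frac{58}{W{\left(3,-2 \right)}} = 35 \frac{58}{\left(-3\right) \frac{1}{-2}} = 35 \frac{58}{\left(-3\right) \left(- \frac{1}{2}\right)} = 35 \frac{58}{\frac{3}{2}} = 35 \cdot 58 \cdot \frac{2}{3} = 35 \cdot \frac{116}{3} = \frac{4060}{3}$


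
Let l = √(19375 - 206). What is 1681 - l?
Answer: 1681 - √19169 ≈ 1542.5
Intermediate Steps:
l = √19169 ≈ 138.45
1681 - l = 1681 - √19169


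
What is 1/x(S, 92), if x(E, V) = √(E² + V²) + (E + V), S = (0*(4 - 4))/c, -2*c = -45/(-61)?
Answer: 1/184 ≈ 0.0054348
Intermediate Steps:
c = -45/122 (c = -(-45)/(2*(-61)) = -(-45)*(-1)/(2*61) = -½*45/61 = -45/122 ≈ -0.36885)
S = 0 (S = (0*(4 - 4))/(-45/122) = (0*0)*(-122/45) = 0*(-122/45) = 0)
x(E, V) = E + V + √(E² + V²)
1/x(S, 92) = 1/(0 + 92 + √(0² + 92²)) = 1/(0 + 92 + √(0 + 8464)) = 1/(0 + 92 + √8464) = 1/(0 + 92 + 92) = 1/184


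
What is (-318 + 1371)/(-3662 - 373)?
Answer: -351/1345 ≈ -0.26097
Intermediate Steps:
(-318 + 1371)/(-3662 - 373) = 1053/(-4035) = 1053*(-1/4035) = -351/1345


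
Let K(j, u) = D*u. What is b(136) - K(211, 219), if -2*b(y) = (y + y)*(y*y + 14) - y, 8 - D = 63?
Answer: -2505247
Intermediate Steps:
D = -55 (D = 8 - 1*63 = 8 - 63 = -55)
K(j, u) = -55*u
b(y) = y/2 - y*(14 + y²) (b(y) = -((y + y)*(y*y + 14) - y)/2 = -((2*y)*(y² + 14) - y)/2 = -((2*y)*(14 + y²) - y)/2 = -(2*y*(14 + y²) - y)/2 = -(-y + 2*y*(14 + y²))/2 = y/2 - y*(14 + y²))
b(136) - K(211, 219) = -1*136*(27/2 + 136²) - (-55)*219 = -1*136*(27/2 + 18496) - 1*(-12045) = -1*136*37019/2 + 12045 = -2517292 + 12045 = -2505247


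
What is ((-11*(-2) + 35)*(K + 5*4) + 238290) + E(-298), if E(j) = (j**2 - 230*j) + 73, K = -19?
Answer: 395764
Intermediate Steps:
E(j) = 73 + j**2 - 230*j
((-11*(-2) + 35)*(K + 5*4) + 238290) + E(-298) = ((-11*(-2) + 35)*(-19 + 5*4) + 238290) + (73 + (-298)**2 - 230*(-298)) = ((22 + 35)*(-19 + 20) + 238290) + (73 + 88804 + 68540) = (57*1 + 238290) + 157417 = (57 + 238290) + 157417 = 238347 + 157417 = 395764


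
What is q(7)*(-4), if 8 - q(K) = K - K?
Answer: -32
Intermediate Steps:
q(K) = 8 (q(K) = 8 - (K - K) = 8 - 1*0 = 8 + 0 = 8)
q(7)*(-4) = 8*(-4) = -32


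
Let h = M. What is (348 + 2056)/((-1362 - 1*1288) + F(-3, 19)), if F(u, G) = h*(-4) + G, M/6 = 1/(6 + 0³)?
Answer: -2404/2635 ≈ -0.91233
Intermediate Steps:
M = 1 (M = 6/(6 + 0³) = 6/(6 + 0) = 6/6 = 6*(⅙) = 1)
h = 1
F(u, G) = -4 + G (F(u, G) = 1*(-4) + G = -4 + G)
(348 + 2056)/((-1362 - 1*1288) + F(-3, 19)) = (348 + 2056)/((-1362 - 1*1288) + (-4 + 19)) = 2404/((-1362 - 1288) + 15) = 2404/(-2650 + 15) = 2404/(-2635) = 2404*(-1/2635) = -2404/2635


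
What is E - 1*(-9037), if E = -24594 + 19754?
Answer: 4197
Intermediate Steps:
E = -4840
E - 1*(-9037) = -4840 - 1*(-9037) = -4840 + 9037 = 4197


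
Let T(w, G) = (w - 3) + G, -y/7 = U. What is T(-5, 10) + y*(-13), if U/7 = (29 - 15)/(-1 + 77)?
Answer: 4535/38 ≈ 119.34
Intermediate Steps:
U = 49/38 (U = 7*((29 - 15)/(-1 + 77)) = 7*(14/76) = 7*(14*(1/76)) = 7*(7/38) = 49/38 ≈ 1.2895)
y = -343/38 (y = -7*49/38 = -343/38 ≈ -9.0263)
T(w, G) = -3 + G + w (T(w, G) = (-3 + w) + G = -3 + G + w)
T(-5, 10) + y*(-13) = (-3 + 10 - 5) - 343/38*(-13) = 2 + 4459/38 = 4535/38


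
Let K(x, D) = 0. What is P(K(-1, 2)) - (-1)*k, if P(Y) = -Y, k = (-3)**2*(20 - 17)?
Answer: 27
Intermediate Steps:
k = 27 (k = 9*3 = 27)
P(K(-1, 2)) - (-1)*k = -1*0 - (-1)*27 = 0 - 1*(-27) = 0 + 27 = 27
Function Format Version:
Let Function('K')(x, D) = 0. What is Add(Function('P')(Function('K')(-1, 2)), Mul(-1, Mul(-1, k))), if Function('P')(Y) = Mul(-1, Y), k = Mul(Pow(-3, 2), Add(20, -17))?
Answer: 27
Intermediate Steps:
k = 27 (k = Mul(9, 3) = 27)
Add(Function('P')(Function('K')(-1, 2)), Mul(-1, Mul(-1, k))) = Add(Mul(-1, 0), Mul(-1, Mul(-1, 27))) = Add(0, Mul(-1, -27)) = Add(0, 27) = 27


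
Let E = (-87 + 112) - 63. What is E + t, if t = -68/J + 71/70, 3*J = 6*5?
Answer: -613/14 ≈ -43.786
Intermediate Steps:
J = 10 (J = (6*5)/3 = (⅓)*30 = 10)
E = -38 (E = 25 - 63 = -38)
t = -81/14 (t = -68/10 + 71/70 = -68*⅒ + 71*(1/70) = -34/5 + 71/70 = -81/14 ≈ -5.7857)
E + t = -38 - 81/14 = -613/14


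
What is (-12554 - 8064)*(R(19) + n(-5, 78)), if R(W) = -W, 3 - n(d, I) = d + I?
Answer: 1835002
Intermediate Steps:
n(d, I) = 3 - I - d (n(d, I) = 3 - (d + I) = 3 - (I + d) = 3 + (-I - d) = 3 - I - d)
(-12554 - 8064)*(R(19) + n(-5, 78)) = (-12554 - 8064)*(-1*19 + (3 - 1*78 - 1*(-5))) = -20618*(-19 + (3 - 78 + 5)) = -20618*(-19 - 70) = -20618*(-89) = 1835002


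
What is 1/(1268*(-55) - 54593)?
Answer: -1/124333 ≈ -8.0429e-6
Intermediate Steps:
1/(1268*(-55) - 54593) = 1/(-69740 - 54593) = 1/(-124333) = -1/124333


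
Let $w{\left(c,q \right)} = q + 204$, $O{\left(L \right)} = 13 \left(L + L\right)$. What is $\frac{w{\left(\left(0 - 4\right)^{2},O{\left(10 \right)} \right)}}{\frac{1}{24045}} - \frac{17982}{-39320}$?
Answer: $\frac{219344269791}{19660} \approx 1.1157 \cdot 10^{7}$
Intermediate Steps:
$O{\left(L \right)} = 26 L$ ($O{\left(L \right)} = 13 \cdot 2 L = 26 L$)
$w{\left(c,q \right)} = 204 + q$
$\frac{w{\left(\left(0 - 4\right)^{2},O{\left(10 \right)} \right)}}{\frac{1}{24045}} - \frac{17982}{-39320} = \frac{204 + 26 \cdot 10}{\frac{1}{24045}} - \frac{17982}{-39320} = \left(204 + 260\right) \frac{1}{\frac{1}{24045}} - - \frac{8991}{19660} = 464 \cdot 24045 + \frac{8991}{19660} = 11156880 + \frac{8991}{19660} = \frac{219344269791}{19660}$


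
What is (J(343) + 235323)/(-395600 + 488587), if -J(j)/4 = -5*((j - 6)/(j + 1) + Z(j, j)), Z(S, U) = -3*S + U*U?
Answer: 220825863/7996882 ≈ 27.614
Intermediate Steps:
Z(S, U) = U² - 3*S (Z(S, U) = -3*S + U² = U² - 3*S)
J(j) = -60*j + 20*j² + 20*(-6 + j)/(1 + j) (J(j) = -(-20)*((j - 6)/(j + 1) + (j² - 3*j)) = -(-20)*((-6 + j)/(1 + j) + (j² - 3*j)) = -(-20)*(j² - 3*j + (-6 + j)/(1 + j)) = -4*(-5*j² + 15*j - 5*(-6 + j)/(1 + j)) = -60*j + 20*j² + 20*(-6 + j)/(1 + j))
(J(343) + 235323)/(-395600 + 488587) = (20*(-6 + 343³ - 2*343 - 2*343²)/(1 + 343) + 235323)/(-395600 + 488587) = (20*(-6 + 40353607 - 686 - 2*117649)/344 + 235323)/92987 = (20*(1/344)*(-6 + 40353607 - 686 - 235298) + 235323)*(1/92987) = (20*(1/344)*40117617 + 235323)*(1/92987) = (200588085/86 + 235323)*(1/92987) = (220825863/86)*(1/92987) = 220825863/7996882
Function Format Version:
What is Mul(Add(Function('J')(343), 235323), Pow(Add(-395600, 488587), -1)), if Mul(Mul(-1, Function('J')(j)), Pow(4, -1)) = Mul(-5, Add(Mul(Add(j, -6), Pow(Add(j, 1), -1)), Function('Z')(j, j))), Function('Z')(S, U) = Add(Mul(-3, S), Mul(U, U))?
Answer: Rational(220825863, 7996882) ≈ 27.614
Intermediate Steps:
Function('Z')(S, U) = Add(Pow(U, 2), Mul(-3, S)) (Function('Z')(S, U) = Add(Mul(-3, S), Pow(U, 2)) = Add(Pow(U, 2), Mul(-3, S)))
Function('J')(j) = Add(Mul(-60, j), Mul(20, Pow(j, 2)), Mul(20, Pow(Add(1, j), -1), Add(-6, j))) (Function('J')(j) = Mul(-4, Mul(-5, Add(Mul(Add(j, -6), Pow(Add(j, 1), -1)), Add(Pow(j, 2), Mul(-3, j))))) = Mul(-4, Mul(-5, Add(Mul(Add(-6, j), Pow(Add(1, j), -1)), Add(Pow(j, 2), Mul(-3, j))))) = Mul(-4, Mul(-5, Add(Mul(Pow(Add(1, j), -1), Add(-6, j)), Add(Pow(j, 2), Mul(-3, j))))) = Mul(-4, Mul(-5, Add(Pow(j, 2), Mul(-3, j), Mul(Pow(Add(1, j), -1), Add(-6, j))))) = Mul(-4, Add(Mul(-5, Pow(j, 2)), Mul(15, j), Mul(-5, Pow(Add(1, j), -1), Add(-6, j)))) = Add(Mul(-60, j), Mul(20, Pow(j, 2)), Mul(20, Pow(Add(1, j), -1), Add(-6, j))))
Mul(Add(Function('J')(343), 235323), Pow(Add(-395600, 488587), -1)) = Mul(Add(Mul(20, Pow(Add(1, 343), -1), Add(-6, Pow(343, 3), Mul(-2, 343), Mul(-2, Pow(343, 2)))), 235323), Pow(Add(-395600, 488587), -1)) = Mul(Add(Mul(20, Pow(344, -1), Add(-6, 40353607, -686, Mul(-2, 117649))), 235323), Pow(92987, -1)) = Mul(Add(Mul(20, Rational(1, 344), Add(-6, 40353607, -686, -235298)), 235323), Rational(1, 92987)) = Mul(Add(Mul(20, Rational(1, 344), 40117617), 235323), Rational(1, 92987)) = Mul(Add(Rational(200588085, 86), 235323), Rational(1, 92987)) = Mul(Rational(220825863, 86), Rational(1, 92987)) = Rational(220825863, 7996882)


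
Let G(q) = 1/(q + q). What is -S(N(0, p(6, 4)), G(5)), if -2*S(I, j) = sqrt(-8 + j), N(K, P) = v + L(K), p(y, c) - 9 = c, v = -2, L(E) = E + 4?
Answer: I*sqrt(790)/20 ≈ 1.4053*I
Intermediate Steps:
L(E) = 4 + E
p(y, c) = 9 + c
N(K, P) = 2 + K (N(K, P) = -2 + (4 + K) = 2 + K)
G(q) = 1/(2*q)
S(I, j) = -sqrt(-8 + j)/2
-S(N(0, p(6, 4)), G(5)) = -(-1)*sqrt(-8 + (1/2)/5)/2 = -(-1)*sqrt(-8 + (1/2)*(1/5))/2 = -(-1)*sqrt(-8 + 1/10)/2 = -(-1)*sqrt(-79/10)/2 = -(-1)*I*sqrt(790)/10/2 = -(-1)*I*sqrt(790)/20 = I*sqrt(790)/20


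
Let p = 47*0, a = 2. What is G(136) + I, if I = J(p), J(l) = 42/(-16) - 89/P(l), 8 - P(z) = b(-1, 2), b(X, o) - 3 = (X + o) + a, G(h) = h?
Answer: 711/8 ≈ 88.875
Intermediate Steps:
p = 0
b(X, o) = 5 + X + o (b(X, o) = 3 + ((X + o) + 2) = 3 + (2 + X + o) = 5 + X + o)
P(z) = 2 (P(z) = 8 - (5 - 1 + 2) = 8 - 1*6 = 8 - 6 = 2)
J(l) = -377/8 (J(l) = 42/(-16) - 89/2 = 42*(-1/16) - 89*1/2 = -21/8 - 89/2 = -377/8)
I = -377/8 ≈ -47.125
G(136) + I = 136 - 377/8 = 711/8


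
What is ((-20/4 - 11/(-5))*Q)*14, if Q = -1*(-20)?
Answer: -784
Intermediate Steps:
Q = 20
((-20/4 - 11/(-5))*Q)*14 = ((-20/4 - 11/(-5))*20)*14 = ((-20*¼ - 11*(-⅕))*20)*14 = ((-5 + 11/5)*20)*14 = -14/5*20*14 = -56*14 = -784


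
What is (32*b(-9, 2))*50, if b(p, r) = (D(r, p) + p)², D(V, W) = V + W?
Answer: 409600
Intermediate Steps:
b(p, r) = (r + 2*p)² (b(p, r) = ((r + p) + p)² = ((p + r) + p)² = (r + 2*p)²)
(32*b(-9, 2))*50 = (32*(2 + 2*(-9))²)*50 = (32*(2 - 18)²)*50 = (32*(-16)²)*50 = (32*256)*50 = 8192*50 = 409600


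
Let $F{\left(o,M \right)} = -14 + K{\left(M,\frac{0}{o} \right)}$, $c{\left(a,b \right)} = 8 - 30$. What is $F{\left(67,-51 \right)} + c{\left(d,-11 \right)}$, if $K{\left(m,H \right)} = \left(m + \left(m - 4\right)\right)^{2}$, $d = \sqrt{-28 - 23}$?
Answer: $11200$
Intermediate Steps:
$d = i \sqrt{51}$ ($d = \sqrt{-51} = i \sqrt{51} \approx 7.1414 i$)
$c{\left(a,b \right)} = -22$ ($c{\left(a,b \right)} = 8 - 30 = -22$)
$K{\left(m,H \right)} = \left(-4 + 2 m\right)^{2}$ ($K{\left(m,H \right)} = \left(m + \left(m - 4\right)\right)^{2} = \left(m + \left(-4 + m\right)\right)^{2} = \left(-4 + 2 m\right)^{2}$)
$F{\left(o,M \right)} = -14 + 4 \left(-2 + M\right)^{2}$
$F{\left(67,-51 \right)} + c{\left(d,-11 \right)} = \left(-14 + 4 \left(-2 - 51\right)^{2}\right) - 22 = \left(-14 + 4 \left(-53\right)^{2}\right) - 22 = \left(-14 + 4 \cdot 2809\right) - 22 = \left(-14 + 11236\right) - 22 = 11222 - 22 = 11200$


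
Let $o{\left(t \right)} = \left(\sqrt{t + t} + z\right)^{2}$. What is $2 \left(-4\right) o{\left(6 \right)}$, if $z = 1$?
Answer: $-104 - 32 \sqrt{3} \approx -159.43$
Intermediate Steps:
$o{\left(t \right)} = \left(1 + \sqrt{2} \sqrt{t}\right)^{2}$ ($o{\left(t \right)} = \left(\sqrt{t + t} + 1\right)^{2} = \left(\sqrt{2 t} + 1\right)^{2} = \left(\sqrt{2} \sqrt{t} + 1\right)^{2} = \left(1 + \sqrt{2} \sqrt{t}\right)^{2}$)
$2 \left(-4\right) o{\left(6 \right)} = 2 \left(-4\right) \left(1 + \sqrt{2} \sqrt{6}\right)^{2} = - 8 \left(1 + 2 \sqrt{3}\right)^{2}$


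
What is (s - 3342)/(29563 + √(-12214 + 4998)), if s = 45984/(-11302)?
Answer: -558995946942/4938850723435 + 75634536*I*√451/4938850723435 ≈ -0.11318 + 0.00032522*I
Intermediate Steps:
s = -22992/5651 (s = 45984*(-1/11302) = -22992/5651 ≈ -4.0687)
(s - 3342)/(29563 + √(-12214 + 4998)) = (-22992/5651 - 3342)/(29563 + √(-12214 + 4998)) = -18908634/(5651*(29563 + √(-7216))) = -18908634/(5651*(29563 + 4*I*√451))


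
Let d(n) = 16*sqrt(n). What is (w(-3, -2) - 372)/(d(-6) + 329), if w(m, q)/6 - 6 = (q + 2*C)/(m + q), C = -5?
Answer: -529032/548885 + 25728*I*sqrt(6)/548885 ≈ -0.96383 + 0.11482*I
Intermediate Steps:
w(m, q) = 36 + 6*(-10 + q)/(m + q) (w(m, q) = 36 + 6*((q + 2*(-5))/(m + q)) = 36 + 6*((q - 10)/(m + q)) = 36 + 6*((-10 + q)/(m + q)) = 36 + 6*(-10 + q)/(m + q))
(w(-3, -2) - 372)/(d(-6) + 329) = (6*(-10 + 6*(-3) + 7*(-2))/(-3 - 2) - 372)/(16*sqrt(-6) + 329) = (6*(-10 - 18 - 14)/(-5) - 372)/(16*(I*sqrt(6)) + 329) = (6*(-1/5)*(-42) - 372)/(16*I*sqrt(6) + 329) = (252/5 - 372)/(329 + 16*I*sqrt(6)) = -1608/(5*(329 + 16*I*sqrt(6)))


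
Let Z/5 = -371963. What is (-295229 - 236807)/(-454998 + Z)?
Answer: 532036/2314813 ≈ 0.22984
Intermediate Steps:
Z = -1859815 (Z = 5*(-371963) = -1859815)
(-295229 - 236807)/(-454998 + Z) = (-295229 - 236807)/(-454998 - 1859815) = -532036/(-2314813) = -532036*(-1/2314813) = 532036/2314813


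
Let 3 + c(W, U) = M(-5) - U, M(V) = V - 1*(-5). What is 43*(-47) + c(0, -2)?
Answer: -2022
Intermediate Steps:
M(V) = 5 + V (M(V) = V + 5 = 5 + V)
c(W, U) = -3 - U (c(W, U) = -3 + ((5 - 5) - U) = -3 + (0 - U) = -3 - U)
43*(-47) + c(0, -2) = 43*(-47) + (-3 - 1*(-2)) = -2021 + (-3 + 2) = -2021 - 1 = -2022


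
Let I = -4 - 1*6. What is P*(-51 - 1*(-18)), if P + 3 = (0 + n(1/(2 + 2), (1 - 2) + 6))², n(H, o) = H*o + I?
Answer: -38841/16 ≈ -2427.6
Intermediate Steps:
I = -10 (I = -4 - 6 = -10)
n(H, o) = -10 + H*o (n(H, o) = H*o - 10 = -10 + H*o)
P = 1177/16 (P = -3 + (0 + (-10 + ((1 - 2) + 6)/(2 + 2)))² = -3 + (0 + (-10 + (-1 + 6)/4))² = -3 + (0 + (-10 + (¼)*5))² = -3 + (0 + (-10 + 5/4))² = -3 + (0 - 35/4)² = -3 + (-35/4)² = -3 + 1225/16 = 1177/16 ≈ 73.563)
P*(-51 - 1*(-18)) = 1177*(-51 - 1*(-18))/16 = 1177*(-51 + 18)/16 = (1177/16)*(-33) = -38841/16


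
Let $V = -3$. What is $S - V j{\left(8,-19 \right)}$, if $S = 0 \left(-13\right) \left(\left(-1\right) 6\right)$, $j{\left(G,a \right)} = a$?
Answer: $-57$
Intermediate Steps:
$S = 0$ ($S = 0 \left(-6\right) = 0$)
$S - V j{\left(8,-19 \right)} = 0 - \left(-3\right) \left(-19\right) = 0 - 57 = -57$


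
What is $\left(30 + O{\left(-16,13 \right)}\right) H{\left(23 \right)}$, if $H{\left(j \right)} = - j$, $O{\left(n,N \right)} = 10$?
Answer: $-920$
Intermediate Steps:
$\left(30 + O{\left(-16,13 \right)}\right) H{\left(23 \right)} = \left(30 + 10\right) \left(\left(-1\right) 23\right) = 40 \left(-23\right) = -920$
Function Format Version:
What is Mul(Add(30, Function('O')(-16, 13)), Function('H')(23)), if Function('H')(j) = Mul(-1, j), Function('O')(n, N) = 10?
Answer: -920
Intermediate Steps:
Mul(Add(30, Function('O')(-16, 13)), Function('H')(23)) = Mul(Add(30, 10), Mul(-1, 23)) = Mul(40, -23) = -920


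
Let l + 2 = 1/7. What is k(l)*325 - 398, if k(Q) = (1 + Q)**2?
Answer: -7802/49 ≈ -159.22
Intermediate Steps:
l = -13/7 (l = -2 + 1/7 = -13/7 ≈ -1.8571)
k(l)*325 - 398 = (1 - 13/7)**2*325 - 398 = (-6/7)**2*325 - 398 = (36/49)*325 - 398 = 11700/49 - 398 = -7802/49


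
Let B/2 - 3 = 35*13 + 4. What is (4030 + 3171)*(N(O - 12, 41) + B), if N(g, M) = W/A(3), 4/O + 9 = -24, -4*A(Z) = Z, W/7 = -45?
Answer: 9678144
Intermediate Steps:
W = -315 (W = 7*(-45) = -315)
A(Z) = -Z/4
O = -4/33 (O = 4/(-9 - 24) = 4/(-33) = 4*(-1/33) = -4/33 ≈ -0.12121)
N(g, M) = 420 (N(g, M) = -315/((-¼*3)) = -315/(-¾) = -315*(-4/3) = 420)
B = 924 (B = 6 + 2*(35*13 + 4) = 6 + 2*(455 + 4) = 6 + 2*459 = 6 + 918 = 924)
(4030 + 3171)*(N(O - 12, 41) + B) = (4030 + 3171)*(420 + 924) = 7201*1344 = 9678144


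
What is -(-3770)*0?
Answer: 0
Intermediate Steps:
-(-3770)*0 = -290*0 = 0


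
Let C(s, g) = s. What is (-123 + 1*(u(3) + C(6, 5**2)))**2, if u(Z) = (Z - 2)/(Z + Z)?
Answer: 491401/36 ≈ 13650.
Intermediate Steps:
u(Z) = (-2 + Z)/(2*Z) (u(Z) = (-2 + Z)/((2*Z)) = (-2 + Z)*(1/(2*Z)) = (-2 + Z)/(2*Z))
(-123 + 1*(u(3) + C(6, 5**2)))**2 = (-123 + 1*((1/2)*(-2 + 3)/3 + 6))**2 = (-123 + 1*((1/2)*(1/3)*1 + 6))**2 = (-123 + 1*(1/6 + 6))**2 = (-123 + 1*(37/6))**2 = (-123 + 37/6)**2 = (-701/6)**2 = 491401/36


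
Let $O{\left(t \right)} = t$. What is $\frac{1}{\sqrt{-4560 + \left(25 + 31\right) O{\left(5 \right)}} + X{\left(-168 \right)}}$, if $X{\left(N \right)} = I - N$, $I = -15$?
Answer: $\frac{153}{27689} - \frac{2 i \sqrt{1070}}{27689} \approx 0.0055257 - 0.0023627 i$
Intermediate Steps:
$X{\left(N \right)} = -15 - N$
$\frac{1}{\sqrt{-4560 + \left(25 + 31\right) O{\left(5 \right)}} + X{\left(-168 \right)}} = \frac{1}{\sqrt{-4560 + \left(25 + 31\right) 5} - -153} = \frac{1}{\sqrt{-4560 + 56 \cdot 5} + \left(-15 + 168\right)} = \frac{1}{\sqrt{-4560 + 280} + 153} = \frac{1}{\sqrt{-4280} + 153} = \frac{1}{2 i \sqrt{1070} + 153} = \frac{1}{153 + 2 i \sqrt{1070}}$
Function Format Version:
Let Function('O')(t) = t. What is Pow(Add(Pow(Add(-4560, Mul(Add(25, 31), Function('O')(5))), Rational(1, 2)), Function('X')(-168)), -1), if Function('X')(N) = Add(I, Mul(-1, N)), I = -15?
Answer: Add(Rational(153, 27689), Mul(Rational(-2, 27689), I, Pow(1070, Rational(1, 2)))) ≈ Add(0.0055257, Mul(-0.0023627, I))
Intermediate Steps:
Function('X')(N) = Add(-15, Mul(-1, N))
Pow(Add(Pow(Add(-4560, Mul(Add(25, 31), Function('O')(5))), Rational(1, 2)), Function('X')(-168)), -1) = Pow(Add(Pow(Add(-4560, Mul(Add(25, 31), 5)), Rational(1, 2)), Add(-15, Mul(-1, -168))), -1) = Pow(Add(Pow(Add(-4560, Mul(56, 5)), Rational(1, 2)), Add(-15, 168)), -1) = Pow(Add(Pow(Add(-4560, 280), Rational(1, 2)), 153), -1) = Pow(Add(Pow(-4280, Rational(1, 2)), 153), -1) = Pow(Add(Mul(2, I, Pow(1070, Rational(1, 2))), 153), -1) = Pow(Add(153, Mul(2, I, Pow(1070, Rational(1, 2)))), -1)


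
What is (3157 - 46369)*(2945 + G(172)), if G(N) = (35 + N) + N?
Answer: -143636688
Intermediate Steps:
G(N) = 35 + 2*N
(3157 - 46369)*(2945 + G(172)) = (3157 - 46369)*(2945 + (35 + 2*172)) = -43212*(2945 + (35 + 344)) = -43212*(2945 + 379) = -43212*3324 = -143636688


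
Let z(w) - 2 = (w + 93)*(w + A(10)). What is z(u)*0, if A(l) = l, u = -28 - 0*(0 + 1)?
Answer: 0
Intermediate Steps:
u = -28 (u = -28 - 0 = -28 - 1*0 = -28 + 0 = -28)
z(w) = 2 + (10 + w)*(93 + w) (z(w) = 2 + (w + 93)*(w + 10) = 2 + (93 + w)*(10 + w) = 2 + (10 + w)*(93 + w))
z(u)*0 = (932 + (-28)² + 103*(-28))*0 = (932 + 784 - 2884)*0 = -1168*0 = 0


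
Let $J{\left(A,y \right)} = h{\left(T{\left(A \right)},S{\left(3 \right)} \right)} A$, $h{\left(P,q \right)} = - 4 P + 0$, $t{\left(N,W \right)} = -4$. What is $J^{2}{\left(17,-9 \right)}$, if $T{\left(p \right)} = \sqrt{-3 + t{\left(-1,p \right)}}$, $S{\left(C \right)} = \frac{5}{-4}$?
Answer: $-32368$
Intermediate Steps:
$S{\left(C \right)} = - \frac{5}{4}$ ($S{\left(C \right)} = 5 \left(- \frac{1}{4}\right) = - \frac{5}{4}$)
$T{\left(p \right)} = i \sqrt{7}$ ($T{\left(p \right)} = \sqrt{-3 - 4} = \sqrt{-7} = i \sqrt{7}$)
$h{\left(P,q \right)} = - 4 P$
$J{\left(A,y \right)} = - 4 i A \sqrt{7}$ ($J{\left(A,y \right)} = - 4 i \sqrt{7} A = - 4 i A \sqrt{7}$)
$J^{2}{\left(17,-9 \right)} = \left(\left(-4\right) i 17 \sqrt{7}\right)^{2} = \left(- 68 i \sqrt{7}\right)^{2} = -32368$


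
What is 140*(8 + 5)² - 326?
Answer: 23334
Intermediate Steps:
140*(8 + 5)² - 326 = 140*13² - 326 = 140*169 - 326 = 23660 - 326 = 23334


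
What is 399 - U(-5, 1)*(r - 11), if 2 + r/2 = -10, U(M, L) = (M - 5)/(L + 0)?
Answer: 49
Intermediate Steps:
U(M, L) = (-5 + M)/L
r = -24 (r = -4 + 2*(-10) = -4 - 20 = -24)
399 - U(-5, 1)*(r - 11) = 399 - (-5 - 5)/1*(-24 - 11) = 399 - 1*(-10)*(-35) = 399 - (-10)*(-35) = 399 - 1*350 = 399 - 350 = 49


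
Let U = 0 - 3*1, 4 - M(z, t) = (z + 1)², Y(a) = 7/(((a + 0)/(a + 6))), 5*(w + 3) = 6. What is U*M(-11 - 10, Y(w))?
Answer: 1188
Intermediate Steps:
w = -9/5 (w = -3 + (⅕)*6 = -3 + 6/5 = -9/5 ≈ -1.8000)
Y(a) = 7*(6 + a)/a (Y(a) = 7/((a/(6 + a))) = 7*((6 + a)/a) = 7*(6 + a)/a)
M(z, t) = 4 - (1 + z)² (M(z, t) = 4 - (z + 1)² = 4 - (1 + z)²)
U = -3 (U = 0 - 3 = -3)
U*M(-11 - 10, Y(w)) = -3*(4 - (1 + (-11 - 10))²) = -3*(4 - (1 - 21)²) = -3*(4 - 1*(-20)²) = -3*(4 - 1*400) = -3*(4 - 400) = -3*(-396) = 1188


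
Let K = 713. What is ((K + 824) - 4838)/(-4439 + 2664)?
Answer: 3301/1775 ≈ 1.8597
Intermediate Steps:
((K + 824) - 4838)/(-4439 + 2664) = ((713 + 824) - 4838)/(-4439 + 2664) = (1537 - 4838)/(-1775) = -3301*(-1/1775) = 3301/1775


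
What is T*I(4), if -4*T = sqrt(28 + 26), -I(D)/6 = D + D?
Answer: 36*sqrt(6) ≈ 88.182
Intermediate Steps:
I(D) = -12*D (I(D) = -6*(D + D) = -12*D)
T = -3*sqrt(6)/4 (T = -sqrt(28 + 26)/4 = -3*sqrt(6)/4 ≈ -1.8371)
T*I(4) = (-3*sqrt(6)/4)*(-12*4) = -3*sqrt(6)/4*(-48) = 36*sqrt(6)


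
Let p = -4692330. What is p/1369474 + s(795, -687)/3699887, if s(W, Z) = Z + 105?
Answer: -8680943900289/2533449524719 ≈ -3.4265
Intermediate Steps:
s(W, Z) = 105 + Z
p/1369474 + s(795, -687)/3699887 = -4692330/1369474 + (105 - 687)/3699887 = -4692330*1/1369474 - 582*1/3699887 = -2346165/684737 - 582/3699887 = -8680943900289/2533449524719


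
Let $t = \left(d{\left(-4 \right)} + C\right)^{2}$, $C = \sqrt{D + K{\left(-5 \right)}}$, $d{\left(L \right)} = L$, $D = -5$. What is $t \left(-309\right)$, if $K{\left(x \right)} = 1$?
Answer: $-3708 + 4944 i \approx -3708.0 + 4944.0 i$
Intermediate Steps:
$C = 2 i$ ($C = \sqrt{-5 + 1} = \sqrt{-4} = 2 i \approx 2.0 i$)
$t = \left(-4 + 2 i\right)^{2} \approx 12.0 - 16.0 i$
$t \left(-309\right) = \left(12 - 16 i\right) \left(-309\right) = -3708 + 4944 i$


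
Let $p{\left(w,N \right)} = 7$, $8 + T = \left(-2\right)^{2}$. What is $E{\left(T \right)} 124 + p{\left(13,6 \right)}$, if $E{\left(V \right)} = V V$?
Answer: $1991$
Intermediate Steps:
$T = -4$ ($T = -8 + \left(-2\right)^{2} = -8 + 4 = -4$)
$E{\left(V \right)} = V^{2}$
$E{\left(T \right)} 124 + p{\left(13,6 \right)} = \left(-4\right)^{2} \cdot 124 + 7 = 16 \cdot 124 + 7 = 1984 + 7 = 1991$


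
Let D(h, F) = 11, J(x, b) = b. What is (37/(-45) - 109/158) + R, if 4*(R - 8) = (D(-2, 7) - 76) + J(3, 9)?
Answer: -53411/7110 ≈ -7.5121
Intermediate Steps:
R = -6 (R = 8 + ((11 - 76) + 9)/4 = 8 + (-65 + 9)/4 = 8 + (¼)*(-56) = 8 - 14 = -6)
(37/(-45) - 109/158) + R = (37/(-45) - 109/158) - 6 = (37*(-1/45) - 109*1/158) - 6 = (-37/45 - 109/158) - 6 = -10751/7110 - 6 = -53411/7110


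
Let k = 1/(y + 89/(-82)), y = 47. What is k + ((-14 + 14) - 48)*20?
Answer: -3614318/3765 ≈ -959.98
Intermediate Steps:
k = 82/3765 (k = 1/(47 + 89/(-82)) = 1/(47 + 89*(-1/82)) = 1/(47 - 89/82) = 1/(3765/82) = 82/3765 ≈ 0.021780)
k + ((-14 + 14) - 48)*20 = 82/3765 + ((-14 + 14) - 48)*20 = 82/3765 + (0 - 48)*20 = 82/3765 - 48*20 = 82/3765 - 960 = -3614318/3765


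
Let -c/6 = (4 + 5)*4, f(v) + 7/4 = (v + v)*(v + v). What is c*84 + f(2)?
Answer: -72519/4 ≈ -18130.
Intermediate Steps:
f(v) = -7/4 + 4*v**2 (f(v) = -7/4 + (v + v)*(v + v) = -7/4 + (2*v)*(2*v) = -7/4 + 4*v**2)
c = -216 (c = -6*(4 + 5)*4 = -54*4 = -6*36 = -216)
c*84 + f(2) = -216*84 + (-7/4 + 4*2**2) = -18144 + (-7/4 + 4*4) = -18144 + (-7/4 + 16) = -18144 + 57/4 = -72519/4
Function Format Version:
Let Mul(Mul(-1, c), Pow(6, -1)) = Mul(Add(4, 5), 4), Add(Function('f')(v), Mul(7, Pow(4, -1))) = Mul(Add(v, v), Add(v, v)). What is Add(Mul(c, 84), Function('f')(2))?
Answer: Rational(-72519, 4) ≈ -18130.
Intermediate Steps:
Function('f')(v) = Add(Rational(-7, 4), Mul(4, Pow(v, 2))) (Function('f')(v) = Add(Rational(-7, 4), Mul(Add(v, v), Add(v, v))) = Add(Rational(-7, 4), Mul(Mul(2, v), Mul(2, v))) = Add(Rational(-7, 4), Mul(4, Pow(v, 2))))
c = -216 (c = Mul(-6, Mul(Add(4, 5), 4)) = Mul(-6, Mul(9, 4)) = Mul(-6, 36) = -216)
Add(Mul(c, 84), Function('f')(2)) = Add(Mul(-216, 84), Add(Rational(-7, 4), Mul(4, Pow(2, 2)))) = Add(-18144, Add(Rational(-7, 4), Mul(4, 4))) = Add(-18144, Add(Rational(-7, 4), 16)) = Add(-18144, Rational(57, 4)) = Rational(-72519, 4)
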